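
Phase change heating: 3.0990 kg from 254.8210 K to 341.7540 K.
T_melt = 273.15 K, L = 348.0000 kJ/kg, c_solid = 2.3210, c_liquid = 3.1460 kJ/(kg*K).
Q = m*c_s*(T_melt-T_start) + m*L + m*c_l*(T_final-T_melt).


Q1 (sensible, solid) = 3.0990 * 2.3210 * 18.3290 = 131.8364 kJ
Q2 (latent) = 3.0990 * 348.0000 = 1078.4520 kJ
Q3 (sensible, liquid) = 3.0990 * 3.1460 * 68.6040 = 668.8515 kJ
Q_total = 1879.1400 kJ

1879.1400 kJ


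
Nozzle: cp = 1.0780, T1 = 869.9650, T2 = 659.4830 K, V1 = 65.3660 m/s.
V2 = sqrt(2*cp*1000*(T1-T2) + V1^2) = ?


dT = 210.4820 K
2*cp*1000*dT = 453799.1920
V1^2 = 4272.7140
V2 = sqrt(458071.9060) = 676.8101 m/s

676.8101 m/s


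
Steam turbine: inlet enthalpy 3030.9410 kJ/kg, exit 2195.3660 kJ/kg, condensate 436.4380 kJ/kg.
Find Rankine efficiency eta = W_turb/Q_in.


W = 835.5750 kJ/kg
Q_in = 2594.5030 kJ/kg
eta = 0.3221 = 32.2056%

eta = 32.2056%


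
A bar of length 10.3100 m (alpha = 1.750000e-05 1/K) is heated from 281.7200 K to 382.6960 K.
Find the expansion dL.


dT = 100.9760 K
dL = 1.750000e-05 * 10.3100 * 100.9760 = 0.018219 m
L_final = 10.328219 m

dL = 0.018219 m


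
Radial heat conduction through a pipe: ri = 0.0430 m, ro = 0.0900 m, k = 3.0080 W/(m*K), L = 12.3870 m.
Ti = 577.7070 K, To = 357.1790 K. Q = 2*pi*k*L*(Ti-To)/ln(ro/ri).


dT = 220.5280 K
ln(ro/ri) = 0.7386
Q = 2*pi*3.0080*12.3870*220.5280 / 0.7386 = 69899.2724 W

69899.2724 W


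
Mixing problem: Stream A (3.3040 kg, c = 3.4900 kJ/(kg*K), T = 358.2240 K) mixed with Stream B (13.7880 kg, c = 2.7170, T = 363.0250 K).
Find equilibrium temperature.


num = 17730.3077
den = 48.9930
Tf = 361.8950 K

361.8950 K


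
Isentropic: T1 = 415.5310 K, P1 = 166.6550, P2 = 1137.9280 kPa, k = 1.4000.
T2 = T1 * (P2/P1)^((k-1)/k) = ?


(k-1)/k = 0.2857
(P2/P1)^exp = 1.7313
T2 = 415.5310 * 1.7313 = 719.4056 K

719.4056 K


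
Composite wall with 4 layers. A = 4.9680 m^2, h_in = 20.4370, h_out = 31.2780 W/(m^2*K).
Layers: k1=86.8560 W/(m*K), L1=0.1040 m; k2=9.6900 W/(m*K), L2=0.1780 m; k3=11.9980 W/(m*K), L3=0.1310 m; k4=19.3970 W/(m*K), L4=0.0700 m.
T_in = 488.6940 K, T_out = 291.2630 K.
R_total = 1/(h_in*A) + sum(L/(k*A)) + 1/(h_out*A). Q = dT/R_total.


R_conv_in = 1/(20.4370*4.9680) = 0.0098
R_1 = 0.1040/(86.8560*4.9680) = 0.0002
R_2 = 0.1780/(9.6900*4.9680) = 0.0037
R_3 = 0.1310/(11.9980*4.9680) = 0.0022
R_4 = 0.0700/(19.3970*4.9680) = 0.0007
R_conv_out = 1/(31.2780*4.9680) = 0.0064
R_total = 0.0231 K/W
Q = 197.4310 / 0.0231 = 8529.2904 W

R_total = 0.0231 K/W, Q = 8529.2904 W


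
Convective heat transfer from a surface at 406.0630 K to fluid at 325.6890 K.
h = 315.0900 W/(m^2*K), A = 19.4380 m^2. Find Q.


dT = 80.3740 K
Q = 315.0900 * 19.4380 * 80.3740 = 492268.1987 W

492268.1987 W


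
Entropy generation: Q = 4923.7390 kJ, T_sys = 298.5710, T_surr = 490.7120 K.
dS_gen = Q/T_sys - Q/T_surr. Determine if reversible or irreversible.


dS_sys = 4923.7390/298.5710 = 16.4910 kJ/K
dS_surr = -4923.7390/490.7120 = -10.0339 kJ/K
dS_gen = 16.4910 - 10.0339 = 6.4571 kJ/K (irreversible)

dS_gen = 6.4571 kJ/K, irreversible


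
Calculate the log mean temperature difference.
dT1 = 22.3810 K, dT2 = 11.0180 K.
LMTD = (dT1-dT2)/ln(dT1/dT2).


dT1/dT2 = 2.0313
ln(dT1/dT2) = 0.7087
LMTD = 11.3630 / 0.7087 = 16.0340 K

16.0340 K


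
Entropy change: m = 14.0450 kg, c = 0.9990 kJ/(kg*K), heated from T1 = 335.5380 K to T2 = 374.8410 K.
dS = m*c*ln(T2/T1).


T2/T1 = 1.1171
ln(T2/T1) = 0.1108
dS = 14.0450 * 0.9990 * 0.1108 = 1.5542 kJ/K

1.5542 kJ/K


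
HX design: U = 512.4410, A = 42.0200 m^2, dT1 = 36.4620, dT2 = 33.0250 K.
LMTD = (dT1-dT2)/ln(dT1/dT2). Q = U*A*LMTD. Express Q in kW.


LMTD = 34.7151 K
Q = 512.4410 * 42.0200 * 34.7151 = 747513.3200 W = 747.5133 kW

747.5133 kW


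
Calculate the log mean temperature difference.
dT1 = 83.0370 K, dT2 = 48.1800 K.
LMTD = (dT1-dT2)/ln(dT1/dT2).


dT1/dT2 = 1.7235
ln(dT1/dT2) = 0.5443
LMTD = 34.8570 / 0.5443 = 64.0351 K

64.0351 K


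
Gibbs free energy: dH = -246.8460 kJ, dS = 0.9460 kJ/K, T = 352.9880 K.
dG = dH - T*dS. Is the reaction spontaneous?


T*dS = 352.9880 * 0.9460 = 333.9266 kJ
dG = -246.8460 - 333.9266 = -580.7726 kJ (spontaneous)

dG = -580.7726 kJ, spontaneous


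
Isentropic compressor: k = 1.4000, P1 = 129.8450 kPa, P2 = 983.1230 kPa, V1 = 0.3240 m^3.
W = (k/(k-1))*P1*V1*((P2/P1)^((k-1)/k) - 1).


(k-1)/k = 0.2857
(P2/P1)^exp = 1.7832
W = 3.5000 * 129.8450 * 0.3240 * (1.7832 - 1) = 115.3186 kJ

115.3186 kJ


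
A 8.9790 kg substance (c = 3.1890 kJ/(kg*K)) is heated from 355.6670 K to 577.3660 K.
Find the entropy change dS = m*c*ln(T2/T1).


T2/T1 = 1.6233
ln(T2/T1) = 0.4845
dS = 8.9790 * 3.1890 * 0.4845 = 13.8727 kJ/K

13.8727 kJ/K


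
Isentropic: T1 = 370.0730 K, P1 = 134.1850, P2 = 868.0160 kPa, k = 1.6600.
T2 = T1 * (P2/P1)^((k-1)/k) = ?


(k-1)/k = 0.3976
(P2/P1)^exp = 2.1008
T2 = 370.0730 * 2.1008 = 777.4333 K

777.4333 K


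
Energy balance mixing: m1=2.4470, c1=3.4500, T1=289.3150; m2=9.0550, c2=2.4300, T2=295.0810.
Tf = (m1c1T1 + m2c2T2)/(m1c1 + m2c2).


num = 8935.2997
den = 30.4458
Tf = 293.4822 K

293.4822 K


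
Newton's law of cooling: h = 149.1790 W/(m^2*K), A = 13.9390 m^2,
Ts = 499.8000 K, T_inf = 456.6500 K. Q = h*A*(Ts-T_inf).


dT = 43.1500 K
Q = 149.1790 * 13.9390 * 43.1500 = 89726.3724 W

89726.3724 W


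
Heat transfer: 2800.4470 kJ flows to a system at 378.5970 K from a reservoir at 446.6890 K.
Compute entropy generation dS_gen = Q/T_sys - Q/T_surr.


dS_sys = 2800.4470/378.5970 = 7.3969 kJ/K
dS_surr = -2800.4470/446.6890 = -6.2693 kJ/K
dS_gen = 7.3969 - 6.2693 = 1.1276 kJ/K (irreversible)

dS_gen = 1.1276 kJ/K, irreversible


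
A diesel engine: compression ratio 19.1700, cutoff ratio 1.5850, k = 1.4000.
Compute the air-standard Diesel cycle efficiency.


r^(k-1) = 3.2587
rc^k = 1.9056
eta = 0.6607 = 66.0669%

66.0669%


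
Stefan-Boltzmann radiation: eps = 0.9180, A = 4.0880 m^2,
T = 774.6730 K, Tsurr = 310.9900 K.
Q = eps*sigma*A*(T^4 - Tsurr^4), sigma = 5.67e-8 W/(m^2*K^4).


T^4 = 3.6014e+11
Tsurr^4 = 9.3537e+09
Q = 0.9180 * 5.67e-8 * 4.0880 * 3.5079e+11 = 74641.7083 W

74641.7083 W


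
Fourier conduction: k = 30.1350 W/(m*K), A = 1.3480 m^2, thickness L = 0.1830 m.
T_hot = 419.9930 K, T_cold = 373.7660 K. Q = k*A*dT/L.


dT = 46.2270 K
Q = 30.1350 * 1.3480 * 46.2270 / 0.1830 = 10261.3785 W

10261.3785 W


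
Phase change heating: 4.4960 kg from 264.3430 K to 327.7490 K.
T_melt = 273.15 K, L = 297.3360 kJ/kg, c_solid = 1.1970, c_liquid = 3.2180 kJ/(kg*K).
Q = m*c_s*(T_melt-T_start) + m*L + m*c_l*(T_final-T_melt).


Q1 (sensible, solid) = 4.4960 * 1.1970 * 8.8070 = 47.3967 kJ
Q2 (latent) = 4.4960 * 297.3360 = 1336.8227 kJ
Q3 (sensible, liquid) = 4.4960 * 3.2180 * 54.5990 = 789.9453 kJ
Q_total = 2174.1647 kJ

2174.1647 kJ


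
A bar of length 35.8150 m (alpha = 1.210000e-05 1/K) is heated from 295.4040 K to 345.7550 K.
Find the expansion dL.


dT = 50.3510 K
dL = 1.210000e-05 * 35.8150 * 50.3510 = 0.021820 m
L_final = 35.836820 m

dL = 0.021820 m


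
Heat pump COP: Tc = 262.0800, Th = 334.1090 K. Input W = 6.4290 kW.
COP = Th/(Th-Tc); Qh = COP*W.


COP = 334.1090 / 72.0290 = 4.6385
Qh = 4.6385 * 6.4290 = 29.8211 kW

COP = 4.6385, Qh = 29.8211 kW


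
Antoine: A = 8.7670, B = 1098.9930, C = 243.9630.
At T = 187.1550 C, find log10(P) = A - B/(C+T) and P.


C+T = 431.1180
B/(C+T) = 2.5492
log10(P) = 8.7670 - 2.5492 = 6.2178
P = 10^6.2178 = 1651315.9173 mmHg

1651315.9173 mmHg


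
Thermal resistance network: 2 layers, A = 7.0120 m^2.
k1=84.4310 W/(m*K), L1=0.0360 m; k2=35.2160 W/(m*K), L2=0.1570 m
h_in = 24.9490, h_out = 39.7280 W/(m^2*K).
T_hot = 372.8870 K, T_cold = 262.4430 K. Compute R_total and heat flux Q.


R_conv_in = 1/(24.9490*7.0120) = 0.0057
R_1 = 0.0360/(84.4310*7.0120) = 6.0808e-05
R_2 = 0.1570/(35.2160*7.0120) = 0.0006
R_conv_out = 1/(39.7280*7.0120) = 0.0036
R_total = 0.0100 K/W
Q = 110.4440 / 0.0100 = 11041.6419 W

R_total = 0.0100 K/W, Q = 11041.6419 W


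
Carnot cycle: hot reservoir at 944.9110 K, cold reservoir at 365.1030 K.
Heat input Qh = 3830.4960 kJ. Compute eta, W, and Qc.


eta = 1 - 365.1030/944.9110 = 0.6136
W = 0.6136 * 3830.4960 = 2350.4354 kJ
Qc = 3830.4960 - 2350.4354 = 1480.0606 kJ

eta = 61.3611%, W = 2350.4354 kJ, Qc = 1480.0606 kJ


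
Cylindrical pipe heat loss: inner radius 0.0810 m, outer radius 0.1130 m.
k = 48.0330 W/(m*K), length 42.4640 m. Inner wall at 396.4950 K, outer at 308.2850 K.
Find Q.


dT = 88.2100 K
ln(ro/ri) = 0.3329
Q = 2*pi*48.0330*42.4640*88.2100 / 0.3329 = 3395424.4476 W

3395424.4476 W


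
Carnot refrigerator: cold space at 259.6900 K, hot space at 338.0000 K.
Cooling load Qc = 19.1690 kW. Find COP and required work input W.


COP = 259.6900 / 78.3100 = 3.3162
W = 19.1690 / 3.3162 = 5.7804 kW

COP = 3.3162, W = 5.7804 kW


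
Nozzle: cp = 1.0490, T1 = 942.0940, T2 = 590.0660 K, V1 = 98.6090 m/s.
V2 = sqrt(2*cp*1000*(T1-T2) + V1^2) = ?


dT = 352.0280 K
2*cp*1000*dT = 738554.7440
V1^2 = 9723.7349
V2 = sqrt(748278.4789) = 865.0309 m/s

865.0309 m/s


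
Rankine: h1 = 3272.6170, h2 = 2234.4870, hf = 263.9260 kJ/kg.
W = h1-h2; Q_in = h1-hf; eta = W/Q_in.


W = 1038.1300 kJ/kg
Q_in = 3008.6910 kJ/kg
eta = 0.3450 = 34.5044%

eta = 34.5044%


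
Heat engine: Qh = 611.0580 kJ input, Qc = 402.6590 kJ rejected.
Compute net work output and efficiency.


W = 611.0580 - 402.6590 = 208.3990 kJ
eta = 208.3990 / 611.0580 = 0.3410 = 34.1046%

W = 208.3990 kJ, eta = 34.1046%


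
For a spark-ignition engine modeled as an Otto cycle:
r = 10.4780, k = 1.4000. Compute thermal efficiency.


r^(k-1) = 2.5592
eta = 1 - 1/2.5592 = 0.6093 = 60.9259%

60.9259%


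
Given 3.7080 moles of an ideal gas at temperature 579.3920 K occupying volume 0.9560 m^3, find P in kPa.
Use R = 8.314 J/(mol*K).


P = nRT/V = 3.7080 * 8.314 * 579.3920 / 0.9560
= 17861.6773 / 0.9560 = 18683.7629 Pa = 18.6838 kPa

18.6838 kPa


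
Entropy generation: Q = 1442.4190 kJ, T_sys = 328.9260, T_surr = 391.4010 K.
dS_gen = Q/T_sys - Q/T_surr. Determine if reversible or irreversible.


dS_sys = 1442.4190/328.9260 = 4.3852 kJ/K
dS_surr = -1442.4190/391.4010 = -3.6853 kJ/K
dS_gen = 4.3852 - 3.6853 = 0.7000 kJ/K (irreversible)

dS_gen = 0.7000 kJ/K, irreversible


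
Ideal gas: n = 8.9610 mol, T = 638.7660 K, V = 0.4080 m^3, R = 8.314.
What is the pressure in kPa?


P = nRT/V = 8.9610 * 8.314 * 638.7660 / 0.4080
= 47589.1874 / 0.4080 = 116640.1652 Pa = 116.6402 kPa

116.6402 kPa


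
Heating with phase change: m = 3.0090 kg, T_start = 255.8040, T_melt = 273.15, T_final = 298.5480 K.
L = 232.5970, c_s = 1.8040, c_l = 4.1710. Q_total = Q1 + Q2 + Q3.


Q1 (sensible, solid) = 3.0090 * 1.8040 * 17.3460 = 94.1582 kJ
Q2 (latent) = 3.0090 * 232.5970 = 699.8844 kJ
Q3 (sensible, liquid) = 3.0090 * 4.1710 * 25.3980 = 318.7586 kJ
Q_total = 1112.8011 kJ

1112.8011 kJ


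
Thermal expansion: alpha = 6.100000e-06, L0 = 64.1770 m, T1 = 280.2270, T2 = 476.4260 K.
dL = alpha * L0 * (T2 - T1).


dT = 196.1990 K
dL = 6.100000e-06 * 64.1770 * 196.1990 = 0.076808 m
L_final = 64.253808 m

dL = 0.076808 m


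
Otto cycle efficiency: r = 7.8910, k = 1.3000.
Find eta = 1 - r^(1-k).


r^(k-1) = 1.8584
eta = 1 - 1/1.8584 = 0.4619 = 46.1903%

46.1903%


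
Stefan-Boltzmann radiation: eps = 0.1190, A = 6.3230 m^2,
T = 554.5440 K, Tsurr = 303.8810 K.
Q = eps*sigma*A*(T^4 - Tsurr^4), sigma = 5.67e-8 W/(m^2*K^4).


T^4 = 9.4568e+10
Tsurr^4 = 8.5274e+09
Q = 0.1190 * 5.67e-8 * 6.3230 * 8.6041e+10 = 3670.7660 W

3670.7660 W


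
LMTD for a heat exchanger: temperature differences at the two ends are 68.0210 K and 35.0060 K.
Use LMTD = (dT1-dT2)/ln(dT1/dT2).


dT1/dT2 = 1.9431
ln(dT1/dT2) = 0.6643
LMTD = 33.0150 / 0.6643 = 49.6992 K

49.6992 K


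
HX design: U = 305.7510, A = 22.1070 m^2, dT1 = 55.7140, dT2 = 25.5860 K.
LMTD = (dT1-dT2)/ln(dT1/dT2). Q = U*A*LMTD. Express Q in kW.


LMTD = 38.7157 K
Q = 305.7510 * 22.1070 * 38.7157 = 261688.4238 W = 261.6884 kW

261.6884 kW


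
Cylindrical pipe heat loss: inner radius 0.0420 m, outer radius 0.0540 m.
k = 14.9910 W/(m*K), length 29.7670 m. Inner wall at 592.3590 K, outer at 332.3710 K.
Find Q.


dT = 259.9880 K
ln(ro/ri) = 0.2513
Q = 2*pi*14.9910*29.7670*259.9880 / 0.2513 = 2900557.1071 W

2900557.1071 W


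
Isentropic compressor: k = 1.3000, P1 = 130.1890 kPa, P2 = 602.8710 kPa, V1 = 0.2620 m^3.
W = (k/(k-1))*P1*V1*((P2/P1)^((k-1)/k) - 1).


(k-1)/k = 0.2308
(P2/P1)^exp = 1.4243
W = 4.3333 * 130.1890 * 0.2620 * (1.4243 - 1) = 62.7198 kJ

62.7198 kJ


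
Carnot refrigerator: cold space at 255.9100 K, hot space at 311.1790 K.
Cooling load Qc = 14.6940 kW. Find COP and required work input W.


COP = 255.9100 / 55.2690 = 4.6303
W = 14.6940 / 4.6303 = 3.1735 kW

COP = 4.6303, W = 3.1735 kW


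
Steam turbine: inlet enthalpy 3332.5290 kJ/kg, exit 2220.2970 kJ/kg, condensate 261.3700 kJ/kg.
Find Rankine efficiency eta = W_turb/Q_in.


W = 1112.2320 kJ/kg
Q_in = 3071.1590 kJ/kg
eta = 0.3622 = 36.2154%

eta = 36.2154%


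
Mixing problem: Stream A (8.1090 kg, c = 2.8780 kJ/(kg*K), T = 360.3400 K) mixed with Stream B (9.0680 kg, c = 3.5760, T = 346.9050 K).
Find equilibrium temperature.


num = 19658.6543
den = 55.7649
Tf = 352.5276 K

352.5276 K


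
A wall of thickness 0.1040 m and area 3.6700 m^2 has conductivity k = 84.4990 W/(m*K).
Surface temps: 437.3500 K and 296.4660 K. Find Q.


dT = 140.8840 K
Q = 84.4990 * 3.6700 * 140.8840 / 0.1040 = 420093.5059 W

420093.5059 W


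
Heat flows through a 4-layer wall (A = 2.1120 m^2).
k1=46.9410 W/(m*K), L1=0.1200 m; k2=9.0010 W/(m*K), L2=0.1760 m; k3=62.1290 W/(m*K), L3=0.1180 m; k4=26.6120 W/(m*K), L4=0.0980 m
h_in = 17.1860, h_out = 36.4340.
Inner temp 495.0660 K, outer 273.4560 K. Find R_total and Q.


R_conv_in = 1/(17.1860*2.1120) = 0.0276
R_1 = 0.1200/(46.9410*2.1120) = 0.0012
R_2 = 0.1760/(9.0010*2.1120) = 0.0093
R_3 = 0.1180/(62.1290*2.1120) = 0.0009
R_4 = 0.0980/(26.6120*2.1120) = 0.0017
R_conv_out = 1/(36.4340*2.1120) = 0.0130
R_total = 0.0537 K/W
Q = 221.6100 / 0.0537 = 4130.0569 W

R_total = 0.0537 K/W, Q = 4130.0569 W


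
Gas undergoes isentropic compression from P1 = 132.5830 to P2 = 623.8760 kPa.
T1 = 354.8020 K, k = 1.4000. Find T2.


(k-1)/k = 0.2857
(P2/P1)^exp = 1.5566
T2 = 354.8020 * 1.5566 = 552.2815 K

552.2815 K


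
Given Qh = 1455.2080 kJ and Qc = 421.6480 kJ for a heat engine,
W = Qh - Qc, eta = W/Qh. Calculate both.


W = 1455.2080 - 421.6480 = 1033.5600 kJ
eta = 1033.5600 / 1455.2080 = 0.7102 = 71.0249%

W = 1033.5600 kJ, eta = 71.0249%


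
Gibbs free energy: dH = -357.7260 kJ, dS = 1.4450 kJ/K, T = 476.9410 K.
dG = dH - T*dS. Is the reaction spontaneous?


T*dS = 476.9410 * 1.4450 = 689.1797 kJ
dG = -357.7260 - 689.1797 = -1046.9057 kJ (spontaneous)

dG = -1046.9057 kJ, spontaneous


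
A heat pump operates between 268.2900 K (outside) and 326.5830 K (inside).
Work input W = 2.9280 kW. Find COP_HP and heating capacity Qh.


COP = 326.5830 / 58.2930 = 5.6024
Qh = 5.6024 * 2.9280 = 16.4039 kW

COP = 5.6024, Qh = 16.4039 kW


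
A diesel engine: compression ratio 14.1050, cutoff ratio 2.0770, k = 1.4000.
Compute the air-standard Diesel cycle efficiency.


r^(k-1) = 2.8824
rc^k = 2.7823
eta = 0.5899 = 58.9891%

58.9891%


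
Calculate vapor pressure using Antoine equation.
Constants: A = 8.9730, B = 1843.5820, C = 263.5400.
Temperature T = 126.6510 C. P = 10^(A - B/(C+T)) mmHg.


C+T = 390.1910
B/(C+T) = 4.7248
log10(P) = 8.9730 - 4.7248 = 4.2482
P = 10^4.2482 = 17708.4527 mmHg

17708.4527 mmHg


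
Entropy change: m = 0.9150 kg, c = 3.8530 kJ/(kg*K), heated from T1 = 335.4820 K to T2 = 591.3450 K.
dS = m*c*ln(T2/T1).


T2/T1 = 1.7627
ln(T2/T1) = 0.5668
dS = 0.9150 * 3.8530 * 0.5668 = 1.9984 kJ/K

1.9984 kJ/K


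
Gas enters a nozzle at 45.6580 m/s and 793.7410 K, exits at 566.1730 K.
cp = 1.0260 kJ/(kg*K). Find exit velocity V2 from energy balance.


dT = 227.5680 K
2*cp*1000*dT = 466969.5360
V1^2 = 2084.6530
V2 = sqrt(469054.1890) = 684.8753 m/s

684.8753 m/s


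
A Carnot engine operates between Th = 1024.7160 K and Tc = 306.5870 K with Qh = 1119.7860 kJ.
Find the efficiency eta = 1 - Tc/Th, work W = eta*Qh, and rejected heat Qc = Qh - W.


eta = 1 - 306.5870/1024.7160 = 0.7008
W = 0.7008 * 1119.7860 = 784.7548 kJ
Qc = 1119.7860 - 784.7548 = 335.0312 kJ

eta = 70.0808%, W = 784.7548 kJ, Qc = 335.0312 kJ


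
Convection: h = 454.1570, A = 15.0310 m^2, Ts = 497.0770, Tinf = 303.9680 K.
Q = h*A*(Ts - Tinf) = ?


dT = 193.1090 K
Q = 454.1570 * 15.0310 * 193.1090 = 1318245.8176 W

1318245.8176 W


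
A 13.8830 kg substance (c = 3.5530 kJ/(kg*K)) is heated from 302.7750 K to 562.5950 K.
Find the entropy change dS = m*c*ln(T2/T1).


T2/T1 = 1.8581
ln(T2/T1) = 0.6196
dS = 13.8830 * 3.5530 * 0.6196 = 30.5611 kJ/K

30.5611 kJ/K


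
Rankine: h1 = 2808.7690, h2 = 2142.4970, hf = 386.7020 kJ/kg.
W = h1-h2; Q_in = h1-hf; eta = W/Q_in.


W = 666.2720 kJ/kg
Q_in = 2422.0670 kJ/kg
eta = 0.2751 = 27.5084%

eta = 27.5084%


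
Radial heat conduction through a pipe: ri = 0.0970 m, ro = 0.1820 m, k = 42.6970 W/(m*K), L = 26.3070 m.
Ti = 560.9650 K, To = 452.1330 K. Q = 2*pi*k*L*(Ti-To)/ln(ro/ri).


dT = 108.8320 K
ln(ro/ri) = 0.6293
Q = 2*pi*42.6970*26.3070*108.8320 / 0.6293 = 1220535.4412 W

1220535.4412 W


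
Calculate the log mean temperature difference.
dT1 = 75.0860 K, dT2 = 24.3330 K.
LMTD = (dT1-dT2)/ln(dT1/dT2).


dT1/dT2 = 3.0858
ln(dT1/dT2) = 1.1268
LMTD = 50.7530 / 1.1268 = 45.0417 K

45.0417 K


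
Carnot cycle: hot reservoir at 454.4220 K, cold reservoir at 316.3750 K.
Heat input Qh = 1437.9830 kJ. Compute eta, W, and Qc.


eta = 1 - 316.3750/454.4220 = 0.3038
W = 0.3038 * 1437.9830 = 436.8390 kJ
Qc = 1437.9830 - 436.8390 = 1001.1440 kJ

eta = 30.3786%, W = 436.8390 kJ, Qc = 1001.1440 kJ


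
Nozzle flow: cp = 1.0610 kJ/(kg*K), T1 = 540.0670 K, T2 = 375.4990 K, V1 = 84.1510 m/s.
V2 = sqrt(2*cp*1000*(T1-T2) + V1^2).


dT = 164.5680 K
2*cp*1000*dT = 349213.2960
V1^2 = 7081.3908
V2 = sqrt(356294.6868) = 596.9043 m/s

596.9043 m/s


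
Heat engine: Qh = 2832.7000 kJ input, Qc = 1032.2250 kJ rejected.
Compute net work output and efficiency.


W = 2832.7000 - 1032.2250 = 1800.4750 kJ
eta = 1800.4750 / 2832.7000 = 0.6356 = 63.5604%

W = 1800.4750 kJ, eta = 63.5604%


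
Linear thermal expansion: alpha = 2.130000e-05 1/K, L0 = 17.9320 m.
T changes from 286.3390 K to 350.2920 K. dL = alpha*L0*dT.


dT = 63.9530 K
dL = 2.130000e-05 * 17.9320 * 63.9530 = 0.024427 m
L_final = 17.956427 m

dL = 0.024427 m


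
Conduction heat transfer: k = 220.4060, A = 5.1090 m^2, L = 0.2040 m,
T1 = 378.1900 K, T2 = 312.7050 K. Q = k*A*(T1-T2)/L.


dT = 65.4850 K
Q = 220.4060 * 5.1090 * 65.4850 / 0.2040 = 361468.9354 W

361468.9354 W


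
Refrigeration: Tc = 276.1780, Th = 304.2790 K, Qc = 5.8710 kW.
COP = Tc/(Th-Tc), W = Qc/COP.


COP = 276.1780 / 28.1010 = 9.8280
W = 5.8710 / 9.8280 = 0.5974 kW

COP = 9.8280, W = 0.5974 kW


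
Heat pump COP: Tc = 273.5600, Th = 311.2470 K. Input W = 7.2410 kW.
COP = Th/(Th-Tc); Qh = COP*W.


COP = 311.2470 / 37.6870 = 8.2587
Qh = 8.2587 * 7.2410 = 59.8015 kW

COP = 8.2587, Qh = 59.8015 kW


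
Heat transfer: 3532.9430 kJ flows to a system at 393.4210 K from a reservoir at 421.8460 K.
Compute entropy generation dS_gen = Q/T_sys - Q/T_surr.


dS_sys = 3532.9430/393.4210 = 8.9801 kJ/K
dS_surr = -3532.9430/421.8460 = -8.3750 kJ/K
dS_gen = 8.9801 - 8.3750 = 0.6051 kJ/K (irreversible)

dS_gen = 0.6051 kJ/K, irreversible


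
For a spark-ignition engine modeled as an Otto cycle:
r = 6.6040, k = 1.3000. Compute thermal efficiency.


r^(k-1) = 1.7617
eta = 1 - 1/1.7617 = 0.4324 = 43.2380%

43.2380%


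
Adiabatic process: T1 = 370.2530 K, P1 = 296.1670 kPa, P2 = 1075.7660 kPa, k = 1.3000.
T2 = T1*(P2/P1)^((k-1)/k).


(k-1)/k = 0.2308
(P2/P1)^exp = 1.3467
T2 = 370.2530 * 1.3467 = 498.6217 K

498.6217 K


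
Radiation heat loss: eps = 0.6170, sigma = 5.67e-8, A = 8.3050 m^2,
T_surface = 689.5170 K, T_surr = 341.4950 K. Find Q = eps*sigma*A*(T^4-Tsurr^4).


T^4 = 2.2604e+11
Tsurr^4 = 1.3600e+10
Q = 0.6170 * 5.67e-8 * 8.3050 * 2.1244e+11 = 61721.7908 W

61721.7908 W


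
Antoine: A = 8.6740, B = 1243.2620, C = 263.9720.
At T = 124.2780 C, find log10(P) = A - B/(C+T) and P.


C+T = 388.2500
B/(C+T) = 3.2022
log10(P) = 8.6740 - 3.2022 = 5.4718
P = 10^5.4718 = 296332.8385 mmHg

296332.8385 mmHg


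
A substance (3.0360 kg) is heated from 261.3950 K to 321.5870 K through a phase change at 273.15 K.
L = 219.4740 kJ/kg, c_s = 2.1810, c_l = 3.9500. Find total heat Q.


Q1 (sensible, solid) = 3.0360 * 2.1810 * 11.7550 = 77.8359 kJ
Q2 (latent) = 3.0360 * 219.4740 = 666.3231 kJ
Q3 (sensible, liquid) = 3.0360 * 3.9500 * 48.4370 = 580.8662 kJ
Q_total = 1325.0252 kJ

1325.0252 kJ


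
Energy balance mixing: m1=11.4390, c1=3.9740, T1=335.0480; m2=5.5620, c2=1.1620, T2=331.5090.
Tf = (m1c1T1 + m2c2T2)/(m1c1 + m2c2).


num = 17373.3656
den = 51.9216
Tf = 334.6075 K

334.6075 K


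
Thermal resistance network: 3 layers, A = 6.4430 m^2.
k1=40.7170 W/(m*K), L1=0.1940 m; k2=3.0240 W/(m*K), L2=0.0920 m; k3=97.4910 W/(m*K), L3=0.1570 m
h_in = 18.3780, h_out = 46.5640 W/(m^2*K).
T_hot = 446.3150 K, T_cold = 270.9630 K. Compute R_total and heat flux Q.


R_conv_in = 1/(18.3780*6.4430) = 0.0084
R_1 = 0.1940/(40.7170*6.4430) = 0.0007
R_2 = 0.0920/(3.0240*6.4430) = 0.0047
R_3 = 0.1570/(97.4910*6.4430) = 0.0002
R_conv_out = 1/(46.5640*6.4430) = 0.0033
R_total = 0.0175 K/W
Q = 175.3520 / 0.0175 = 10025.9400 W

R_total = 0.0175 K/W, Q = 10025.9400 W


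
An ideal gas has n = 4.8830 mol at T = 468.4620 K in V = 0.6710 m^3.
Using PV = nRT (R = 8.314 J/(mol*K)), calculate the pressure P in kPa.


P = nRT/V = 4.8830 * 8.314 * 468.4620 / 0.6710
= 19018.2746 / 0.6710 = 28343.1811 Pa = 28.3432 kPa

28.3432 kPa


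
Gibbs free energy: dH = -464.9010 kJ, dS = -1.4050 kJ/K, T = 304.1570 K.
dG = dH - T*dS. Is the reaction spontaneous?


T*dS = 304.1570 * -1.4050 = -427.3406 kJ
dG = -464.9010 + 427.3406 = -37.5604 kJ (spontaneous)

dG = -37.5604 kJ, spontaneous


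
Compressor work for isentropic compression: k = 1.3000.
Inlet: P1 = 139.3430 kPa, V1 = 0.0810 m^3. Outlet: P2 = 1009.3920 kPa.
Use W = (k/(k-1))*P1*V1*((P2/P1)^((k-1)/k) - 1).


(k-1)/k = 0.2308
(P2/P1)^exp = 1.5793
W = 4.3333 * 139.3430 * 0.0810 * (1.5793 - 1) = 28.3316 kJ

28.3316 kJ


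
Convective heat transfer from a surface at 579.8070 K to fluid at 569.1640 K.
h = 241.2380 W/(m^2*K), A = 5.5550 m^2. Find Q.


dT = 10.6430 K
Q = 241.2380 * 5.5550 * 10.6430 = 14262.4405 W

14262.4405 W


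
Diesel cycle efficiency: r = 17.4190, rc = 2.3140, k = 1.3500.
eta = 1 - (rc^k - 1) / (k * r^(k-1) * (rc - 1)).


r^(k-1) = 2.7187
rc^k = 3.1038
eta = 0.5638 = 56.3773%

56.3773%


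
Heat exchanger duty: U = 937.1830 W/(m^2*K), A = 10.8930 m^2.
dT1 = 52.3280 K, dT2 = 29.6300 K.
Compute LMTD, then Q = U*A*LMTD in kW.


LMTD = 39.9090 K
Q = 937.1830 * 10.8930 * 39.9090 = 407420.1336 W = 407.4201 kW

407.4201 kW


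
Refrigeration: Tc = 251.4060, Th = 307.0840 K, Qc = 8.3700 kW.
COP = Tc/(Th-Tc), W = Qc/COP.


COP = 251.4060 / 55.6780 = 4.5154
W = 8.3700 / 4.5154 = 1.8537 kW

COP = 4.5154, W = 1.8537 kW


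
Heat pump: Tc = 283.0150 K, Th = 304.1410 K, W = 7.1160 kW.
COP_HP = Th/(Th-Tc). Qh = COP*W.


COP = 304.1410 / 21.1260 = 14.3965
Qh = 14.3965 * 7.1160 = 102.4457 kW

COP = 14.3965, Qh = 102.4457 kW


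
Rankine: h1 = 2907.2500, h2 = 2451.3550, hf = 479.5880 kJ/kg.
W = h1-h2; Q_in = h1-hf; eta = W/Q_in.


W = 455.8950 kJ/kg
Q_in = 2427.6620 kJ/kg
eta = 0.1878 = 18.7792%

eta = 18.7792%


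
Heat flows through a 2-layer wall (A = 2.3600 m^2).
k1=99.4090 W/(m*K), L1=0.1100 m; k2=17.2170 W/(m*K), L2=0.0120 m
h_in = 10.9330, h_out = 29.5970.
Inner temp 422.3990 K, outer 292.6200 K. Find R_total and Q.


R_conv_in = 1/(10.9330*2.3600) = 0.0388
R_1 = 0.1100/(99.4090*2.3600) = 0.0005
R_2 = 0.0120/(17.2170*2.3600) = 0.0003
R_conv_out = 1/(29.5970*2.3600) = 0.0143
R_total = 0.0538 K/W
Q = 129.7790 / 0.0538 = 2410.5606 W

R_total = 0.0538 K/W, Q = 2410.5606 W


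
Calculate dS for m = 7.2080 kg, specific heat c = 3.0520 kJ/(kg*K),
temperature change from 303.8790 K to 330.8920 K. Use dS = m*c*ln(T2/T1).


T2/T1 = 1.0889
ln(T2/T1) = 0.0852
dS = 7.2080 * 3.0520 * 0.0852 = 1.8735 kJ/K

1.8735 kJ/K


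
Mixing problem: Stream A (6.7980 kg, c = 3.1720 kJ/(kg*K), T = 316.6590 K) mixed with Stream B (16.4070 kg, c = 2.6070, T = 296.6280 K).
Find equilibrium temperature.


num = 19515.8831
den = 64.3363
Tf = 303.3417 K

303.3417 K


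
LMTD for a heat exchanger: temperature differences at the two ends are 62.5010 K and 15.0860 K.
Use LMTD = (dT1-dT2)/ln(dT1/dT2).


dT1/dT2 = 4.1430
ln(dT1/dT2) = 1.4214
LMTD = 47.4150 / 1.4214 = 33.3576 K

33.3576 K


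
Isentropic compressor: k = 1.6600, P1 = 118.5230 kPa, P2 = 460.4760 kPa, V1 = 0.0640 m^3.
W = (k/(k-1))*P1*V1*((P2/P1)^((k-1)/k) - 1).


(k-1)/k = 0.3976
(P2/P1)^exp = 1.7153
W = 2.5152 * 118.5230 * 0.0640 * (1.7153 - 1) = 13.6470 kJ

13.6470 kJ


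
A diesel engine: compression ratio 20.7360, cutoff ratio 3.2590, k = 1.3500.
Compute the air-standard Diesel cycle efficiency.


r^(k-1) = 2.8897
rc^k = 4.9279
eta = 0.5543 = 55.4283%

55.4283%


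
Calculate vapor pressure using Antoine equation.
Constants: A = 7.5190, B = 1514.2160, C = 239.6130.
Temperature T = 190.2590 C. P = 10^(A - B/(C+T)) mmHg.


C+T = 429.8720
B/(C+T) = 3.5225
log10(P) = 7.5190 - 3.5225 = 3.9965
P = 10^3.9965 = 9920.1649 mmHg

9920.1649 mmHg


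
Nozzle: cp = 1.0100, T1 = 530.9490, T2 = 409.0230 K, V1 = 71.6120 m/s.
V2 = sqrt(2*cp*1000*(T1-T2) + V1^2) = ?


dT = 121.9260 K
2*cp*1000*dT = 246290.5200
V1^2 = 5128.2785
V2 = sqrt(251418.7985) = 501.4168 m/s

501.4168 m/s


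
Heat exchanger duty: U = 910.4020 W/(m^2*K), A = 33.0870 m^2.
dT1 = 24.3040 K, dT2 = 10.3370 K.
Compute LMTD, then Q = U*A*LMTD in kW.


LMTD = 16.3374 K
Q = 910.4020 * 33.0870 * 16.3374 = 492121.9015 W = 492.1219 kW

492.1219 kW


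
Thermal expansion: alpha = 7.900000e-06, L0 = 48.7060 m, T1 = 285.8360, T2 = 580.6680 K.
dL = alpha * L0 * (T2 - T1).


dT = 294.8320 K
dL = 7.900000e-06 * 48.7060 * 294.8320 = 0.113445 m
L_final = 48.819445 m

dL = 0.113445 m


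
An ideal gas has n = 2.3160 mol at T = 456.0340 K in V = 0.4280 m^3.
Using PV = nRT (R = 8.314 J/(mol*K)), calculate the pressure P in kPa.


P = nRT/V = 2.3160 * 8.314 * 456.0340 / 0.4280
= 8781.0368 / 0.4280 = 20516.4412 Pa = 20.5164 kPa

20.5164 kPa


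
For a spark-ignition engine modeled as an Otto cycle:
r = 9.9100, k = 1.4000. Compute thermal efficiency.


r^(k-1) = 2.5028
eta = 1 - 1/2.5028 = 0.6005 = 60.0451%

60.0451%


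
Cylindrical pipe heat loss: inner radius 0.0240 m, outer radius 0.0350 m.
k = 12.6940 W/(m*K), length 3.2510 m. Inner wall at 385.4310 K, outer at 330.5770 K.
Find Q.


dT = 54.8540 K
ln(ro/ri) = 0.3773
Q = 2*pi*12.6940*3.2510*54.8540 / 0.3773 = 37698.4478 W

37698.4478 W


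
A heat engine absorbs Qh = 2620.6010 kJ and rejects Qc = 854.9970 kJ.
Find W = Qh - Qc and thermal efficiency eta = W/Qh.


W = 2620.6010 - 854.9970 = 1765.6040 kJ
eta = 1765.6040 / 2620.6010 = 0.6737 = 67.3740%

W = 1765.6040 kJ, eta = 67.3740%


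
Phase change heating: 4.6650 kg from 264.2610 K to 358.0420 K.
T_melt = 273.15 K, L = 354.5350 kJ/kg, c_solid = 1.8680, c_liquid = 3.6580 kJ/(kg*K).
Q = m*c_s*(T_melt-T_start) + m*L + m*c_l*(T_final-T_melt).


Q1 (sensible, solid) = 4.6650 * 1.8680 * 8.8890 = 77.4607 kJ
Q2 (latent) = 4.6650 * 354.5350 = 1653.9058 kJ
Q3 (sensible, liquid) = 4.6650 * 3.6580 * 84.8920 = 1448.6455 kJ
Q_total = 3180.0120 kJ

3180.0120 kJ


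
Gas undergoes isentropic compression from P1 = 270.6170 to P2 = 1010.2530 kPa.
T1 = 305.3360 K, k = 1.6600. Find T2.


(k-1)/k = 0.3976
(P2/P1)^exp = 1.6883
T2 = 305.3360 * 1.6883 = 515.5010 K

515.5010 K


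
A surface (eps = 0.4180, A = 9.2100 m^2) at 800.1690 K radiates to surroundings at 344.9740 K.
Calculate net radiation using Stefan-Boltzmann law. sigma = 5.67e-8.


T^4 = 4.0995e+11
Tsurr^4 = 1.4163e+10
Q = 0.4180 * 5.67e-8 * 9.2100 * 3.9578e+11 = 86392.6311 W

86392.6311 W


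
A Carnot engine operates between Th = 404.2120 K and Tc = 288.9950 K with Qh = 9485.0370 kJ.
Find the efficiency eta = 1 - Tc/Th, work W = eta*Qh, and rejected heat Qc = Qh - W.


eta = 1 - 288.9950/404.2120 = 0.2850
W = 0.2850 * 9485.0370 = 2703.6246 kJ
Qc = 9485.0370 - 2703.6246 = 6781.4124 kJ

eta = 28.5041%, W = 2703.6246 kJ, Qc = 6781.4124 kJ


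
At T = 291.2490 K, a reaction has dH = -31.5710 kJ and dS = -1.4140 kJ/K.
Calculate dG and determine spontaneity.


T*dS = 291.2490 * -1.4140 = -411.8261 kJ
dG = -31.5710 + 411.8261 = 380.2551 kJ (non-spontaneous)

dG = 380.2551 kJ, non-spontaneous


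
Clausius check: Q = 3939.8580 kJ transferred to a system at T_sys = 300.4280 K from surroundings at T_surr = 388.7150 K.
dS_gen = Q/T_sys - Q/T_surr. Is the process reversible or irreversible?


dS_sys = 3939.8580/300.4280 = 13.1142 kJ/K
dS_surr = -3939.8580/388.7150 = -10.1356 kJ/K
dS_gen = 13.1142 - 10.1356 = 2.9786 kJ/K (irreversible)

dS_gen = 2.9786 kJ/K, irreversible


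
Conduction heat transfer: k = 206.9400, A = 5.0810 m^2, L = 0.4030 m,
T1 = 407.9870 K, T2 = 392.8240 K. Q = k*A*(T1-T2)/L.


dT = 15.1630 K
Q = 206.9400 * 5.0810 * 15.1630 / 0.4030 = 39561.5892 W

39561.5892 W


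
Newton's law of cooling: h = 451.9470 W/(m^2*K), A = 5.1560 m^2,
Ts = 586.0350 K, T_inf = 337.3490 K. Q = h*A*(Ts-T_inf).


dT = 248.6860 K
Q = 451.9470 * 5.1560 * 248.6860 = 579497.7493 W

579497.7493 W


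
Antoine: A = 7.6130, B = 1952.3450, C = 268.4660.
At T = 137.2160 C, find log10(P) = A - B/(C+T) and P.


C+T = 405.6820
B/(C+T) = 4.8125
log10(P) = 7.6130 - 4.8125 = 2.8005
P = 10^2.8005 = 631.6828 mmHg

631.6828 mmHg


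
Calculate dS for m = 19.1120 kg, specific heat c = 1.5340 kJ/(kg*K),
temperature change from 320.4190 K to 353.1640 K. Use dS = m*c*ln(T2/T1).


T2/T1 = 1.1022
ln(T2/T1) = 0.0973
dS = 19.1120 * 1.5340 * 0.0973 = 2.8527 kJ/K

2.8527 kJ/K


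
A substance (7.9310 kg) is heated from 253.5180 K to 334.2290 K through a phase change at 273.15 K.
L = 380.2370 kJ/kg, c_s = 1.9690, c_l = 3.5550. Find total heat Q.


Q1 (sensible, solid) = 7.9310 * 1.9690 * 19.6320 = 306.5760 kJ
Q2 (latent) = 7.9310 * 380.2370 = 3015.6596 kJ
Q3 (sensible, liquid) = 7.9310 * 3.5550 * 61.0790 = 1722.1044 kJ
Q_total = 5044.3401 kJ

5044.3401 kJ


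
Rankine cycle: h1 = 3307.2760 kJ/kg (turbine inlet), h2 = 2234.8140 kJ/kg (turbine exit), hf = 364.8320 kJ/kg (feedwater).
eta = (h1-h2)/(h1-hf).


W = 1072.4620 kJ/kg
Q_in = 2942.4440 kJ/kg
eta = 0.3645 = 36.4480%

eta = 36.4480%


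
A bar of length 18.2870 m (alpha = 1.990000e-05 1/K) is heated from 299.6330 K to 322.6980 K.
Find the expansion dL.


dT = 23.0650 K
dL = 1.990000e-05 * 18.2870 * 23.0650 = 0.008394 m
L_final = 18.295394 m

dL = 0.008394 m


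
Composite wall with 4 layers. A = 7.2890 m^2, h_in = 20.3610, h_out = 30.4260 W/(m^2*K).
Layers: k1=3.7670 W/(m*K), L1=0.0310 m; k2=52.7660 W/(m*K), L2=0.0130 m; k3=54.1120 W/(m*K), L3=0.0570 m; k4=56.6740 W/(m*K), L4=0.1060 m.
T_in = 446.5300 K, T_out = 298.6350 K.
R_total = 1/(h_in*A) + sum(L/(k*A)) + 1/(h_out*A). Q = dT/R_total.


R_conv_in = 1/(20.3610*7.2890) = 0.0067
R_1 = 0.0310/(3.7670*7.2890) = 0.0011
R_2 = 0.0130/(52.7660*7.2890) = 3.3800e-05
R_3 = 0.0570/(54.1120*7.2890) = 0.0001
R_4 = 0.1060/(56.6740*7.2890) = 0.0003
R_conv_out = 1/(30.4260*7.2890) = 0.0045
R_total = 0.0128 K/W
Q = 147.8950 / 0.0128 = 11544.3515 W

R_total = 0.0128 K/W, Q = 11544.3515 W


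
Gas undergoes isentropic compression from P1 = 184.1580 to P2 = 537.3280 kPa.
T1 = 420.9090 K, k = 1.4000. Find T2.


(k-1)/k = 0.2857
(P2/P1)^exp = 1.3579
T2 = 420.9090 * 1.3579 = 571.5567 K

571.5567 K


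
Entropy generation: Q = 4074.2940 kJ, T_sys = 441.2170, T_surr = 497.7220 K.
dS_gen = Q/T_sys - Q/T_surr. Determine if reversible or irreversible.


dS_sys = 4074.2940/441.2170 = 9.2342 kJ/K
dS_surr = -4074.2940/497.7220 = -8.1859 kJ/K
dS_gen = 9.2342 - 8.1859 = 1.0483 kJ/K (irreversible)

dS_gen = 1.0483 kJ/K, irreversible


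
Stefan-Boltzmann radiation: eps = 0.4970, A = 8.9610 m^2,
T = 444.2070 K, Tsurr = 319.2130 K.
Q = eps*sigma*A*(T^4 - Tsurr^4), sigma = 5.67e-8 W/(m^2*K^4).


T^4 = 3.8935e+10
Tsurr^4 = 1.0383e+10
Q = 0.4970 * 5.67e-8 * 8.9610 * 2.8552e+10 = 7209.9889 W

7209.9889 W


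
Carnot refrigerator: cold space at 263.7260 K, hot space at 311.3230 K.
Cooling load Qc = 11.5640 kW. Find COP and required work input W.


COP = 263.7260 / 47.5970 = 5.5408
W = 11.5640 / 5.5408 = 2.0871 kW

COP = 5.5408, W = 2.0871 kW


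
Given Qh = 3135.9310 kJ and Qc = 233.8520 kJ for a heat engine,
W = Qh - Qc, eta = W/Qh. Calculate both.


W = 3135.9310 - 233.8520 = 2902.0790 kJ
eta = 2902.0790 / 3135.9310 = 0.9254 = 92.5428%

W = 2902.0790 kJ, eta = 92.5428%


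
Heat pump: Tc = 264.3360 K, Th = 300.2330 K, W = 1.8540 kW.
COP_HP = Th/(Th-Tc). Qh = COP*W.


COP = 300.2330 / 35.8970 = 8.3637
Qh = 8.3637 * 1.8540 = 15.5064 kW

COP = 8.3637, Qh = 15.5064 kW


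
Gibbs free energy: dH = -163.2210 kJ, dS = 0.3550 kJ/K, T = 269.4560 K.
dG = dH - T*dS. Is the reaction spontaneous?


T*dS = 269.4560 * 0.3550 = 95.6569 kJ
dG = -163.2210 - 95.6569 = -258.8779 kJ (spontaneous)

dG = -258.8779 kJ, spontaneous


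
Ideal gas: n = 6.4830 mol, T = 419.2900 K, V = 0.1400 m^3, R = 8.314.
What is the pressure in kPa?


P = nRT/V = 6.4830 * 8.314 * 419.2900 / 0.1400
= 22599.5893 / 0.1400 = 161425.6377 Pa = 161.4256 kPa

161.4256 kPa


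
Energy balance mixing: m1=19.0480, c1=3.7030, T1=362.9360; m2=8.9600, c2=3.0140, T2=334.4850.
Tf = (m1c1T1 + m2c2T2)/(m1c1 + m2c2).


num = 34632.5124
den = 97.5402
Tf = 355.0589 K

355.0589 K


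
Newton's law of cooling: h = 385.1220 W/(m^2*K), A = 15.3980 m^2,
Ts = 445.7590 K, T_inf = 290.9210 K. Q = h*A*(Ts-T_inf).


dT = 154.8380 K
Q = 385.1220 * 15.3980 * 154.8380 = 918206.1486 W

918206.1486 W


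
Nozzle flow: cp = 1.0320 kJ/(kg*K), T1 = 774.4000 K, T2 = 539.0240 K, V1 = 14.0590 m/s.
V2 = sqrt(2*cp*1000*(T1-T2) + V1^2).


dT = 235.3760 K
2*cp*1000*dT = 485816.0640
V1^2 = 197.6555
V2 = sqrt(486013.7195) = 697.1468 m/s

697.1468 m/s


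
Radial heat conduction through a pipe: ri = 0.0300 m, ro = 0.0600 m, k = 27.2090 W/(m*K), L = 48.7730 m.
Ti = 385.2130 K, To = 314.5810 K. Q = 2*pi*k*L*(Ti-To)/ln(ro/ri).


dT = 70.6320 K
ln(ro/ri) = 0.6931
Q = 2*pi*27.2090*48.7730*70.6320 / 0.6931 = 849665.4549 W

849665.4549 W


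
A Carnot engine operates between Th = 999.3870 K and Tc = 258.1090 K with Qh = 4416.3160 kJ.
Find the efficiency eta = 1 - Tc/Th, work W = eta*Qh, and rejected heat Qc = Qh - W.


eta = 1 - 258.1090/999.3870 = 0.7417
W = 0.7417 * 4416.3160 = 3275.7259 kJ
Qc = 4416.3160 - 3275.7259 = 1140.5901 kJ

eta = 74.1733%, W = 3275.7259 kJ, Qc = 1140.5901 kJ


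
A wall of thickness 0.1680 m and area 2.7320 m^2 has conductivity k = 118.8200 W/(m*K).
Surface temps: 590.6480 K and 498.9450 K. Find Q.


dT = 91.7030 K
Q = 118.8200 * 2.7320 * 91.7030 / 0.1680 = 177192.1611 W

177192.1611 W


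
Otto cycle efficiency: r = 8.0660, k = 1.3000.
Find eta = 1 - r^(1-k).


r^(k-1) = 1.8707
eta = 1 - 1/1.8707 = 0.4654 = 46.5433%

46.5433%


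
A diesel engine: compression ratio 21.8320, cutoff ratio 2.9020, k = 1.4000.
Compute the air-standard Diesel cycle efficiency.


r^(k-1) = 3.4327
rc^k = 4.4440
eta = 0.6232 = 62.3218%

62.3218%


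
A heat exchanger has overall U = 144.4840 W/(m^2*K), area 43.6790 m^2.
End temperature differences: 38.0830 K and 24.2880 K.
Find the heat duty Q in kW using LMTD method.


LMTD = 30.6702 K
Q = 144.4840 * 43.6790 * 30.6702 = 193556.8802 W = 193.5569 kW

193.5569 kW


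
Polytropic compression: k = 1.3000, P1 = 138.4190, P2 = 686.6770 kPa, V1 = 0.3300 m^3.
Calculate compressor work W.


(k-1)/k = 0.2308
(P2/P1)^exp = 1.4471
W = 4.3333 * 138.4190 * 0.3300 * (1.4471 - 1) = 88.5082 kJ

88.5082 kJ


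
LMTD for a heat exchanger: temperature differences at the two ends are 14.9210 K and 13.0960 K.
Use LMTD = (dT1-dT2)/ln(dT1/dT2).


dT1/dT2 = 1.1394
ln(dT1/dT2) = 0.1305
LMTD = 1.8250 / 0.1305 = 13.9887 K

13.9887 K


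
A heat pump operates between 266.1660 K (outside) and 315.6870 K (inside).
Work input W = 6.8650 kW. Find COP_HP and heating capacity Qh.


COP = 315.6870 / 49.5210 = 6.3748
Qh = 6.3748 * 6.8650 = 43.7631 kW

COP = 6.3748, Qh = 43.7631 kW


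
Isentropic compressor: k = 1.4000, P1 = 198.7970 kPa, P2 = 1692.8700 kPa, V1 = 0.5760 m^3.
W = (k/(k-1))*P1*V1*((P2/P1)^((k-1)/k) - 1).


(k-1)/k = 0.2857
(P2/P1)^exp = 1.8441
W = 3.5000 * 198.7970 * 0.5760 * (1.8441 - 1) = 338.2785 kJ

338.2785 kJ


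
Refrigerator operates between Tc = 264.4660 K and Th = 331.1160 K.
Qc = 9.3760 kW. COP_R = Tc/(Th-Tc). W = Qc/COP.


COP = 264.4660 / 66.6500 = 3.9680
W = 9.3760 / 3.9680 = 2.3629 kW

COP = 3.9680, W = 2.3629 kW


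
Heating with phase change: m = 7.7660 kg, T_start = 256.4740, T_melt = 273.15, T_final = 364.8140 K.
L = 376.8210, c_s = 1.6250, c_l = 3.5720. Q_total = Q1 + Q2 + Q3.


Q1 (sensible, solid) = 7.7660 * 1.6250 * 16.6760 = 210.4470 kJ
Q2 (latent) = 7.7660 * 376.8210 = 2926.3919 kJ
Q3 (sensible, liquid) = 7.7660 * 3.5720 * 91.6640 = 2542.7733 kJ
Q_total = 5679.6121 kJ

5679.6121 kJ


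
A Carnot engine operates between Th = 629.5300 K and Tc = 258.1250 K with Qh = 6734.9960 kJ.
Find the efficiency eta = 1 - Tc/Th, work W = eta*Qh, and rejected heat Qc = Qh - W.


eta = 1 - 258.1250/629.5300 = 0.5900
W = 0.5900 * 6734.9960 = 3973.4583 kJ
Qc = 6734.9960 - 3973.4583 = 2761.5377 kJ

eta = 58.9972%, W = 3973.4583 kJ, Qc = 2761.5377 kJ


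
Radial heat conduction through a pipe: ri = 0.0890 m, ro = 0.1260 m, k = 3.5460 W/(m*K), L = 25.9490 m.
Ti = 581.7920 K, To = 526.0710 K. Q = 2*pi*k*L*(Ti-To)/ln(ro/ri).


dT = 55.7210 K
ln(ro/ri) = 0.3476
Q = 2*pi*3.5460*25.9490*55.7210 / 0.3476 = 92666.2245 W

92666.2245 W


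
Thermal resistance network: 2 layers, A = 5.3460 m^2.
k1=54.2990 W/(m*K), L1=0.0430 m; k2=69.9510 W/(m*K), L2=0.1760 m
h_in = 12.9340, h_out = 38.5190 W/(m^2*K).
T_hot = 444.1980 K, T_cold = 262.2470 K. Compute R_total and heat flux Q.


R_conv_in = 1/(12.9340*5.3460) = 0.0145
R_1 = 0.0430/(54.2990*5.3460) = 0.0001
R_2 = 0.1760/(69.9510*5.3460) = 0.0005
R_conv_out = 1/(38.5190*5.3460) = 0.0049
R_total = 0.0199 K/W
Q = 181.9510 / 0.0199 = 9126.1632 W

R_total = 0.0199 K/W, Q = 9126.1632 W


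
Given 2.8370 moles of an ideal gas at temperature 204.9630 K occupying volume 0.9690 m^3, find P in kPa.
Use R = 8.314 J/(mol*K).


P = nRT/V = 2.8370 * 8.314 * 204.9630 / 0.9690
= 4834.4250 / 0.9690 = 4989.0867 Pa = 4.9891 kPa

4.9891 kPa


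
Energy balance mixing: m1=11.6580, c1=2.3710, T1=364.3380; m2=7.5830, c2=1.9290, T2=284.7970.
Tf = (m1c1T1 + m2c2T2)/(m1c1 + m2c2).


num = 14236.6082
den = 42.2687
Tf = 336.8119 K

336.8119 K


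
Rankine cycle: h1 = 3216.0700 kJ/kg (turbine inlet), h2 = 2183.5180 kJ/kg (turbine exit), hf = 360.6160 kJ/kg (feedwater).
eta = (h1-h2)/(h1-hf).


W = 1032.5520 kJ/kg
Q_in = 2855.4540 kJ/kg
eta = 0.3616 = 36.1607%

eta = 36.1607%


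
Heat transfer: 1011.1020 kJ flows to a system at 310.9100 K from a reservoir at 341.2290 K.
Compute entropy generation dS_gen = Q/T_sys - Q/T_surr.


dS_sys = 1011.1020/310.9100 = 3.2521 kJ/K
dS_surr = -1011.1020/341.2290 = -2.9631 kJ/K
dS_gen = 3.2521 - 2.9631 = 0.2890 kJ/K (irreversible)

dS_gen = 0.2890 kJ/K, irreversible


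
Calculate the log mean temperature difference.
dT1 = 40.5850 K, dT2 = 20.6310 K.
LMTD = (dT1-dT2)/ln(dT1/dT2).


dT1/dT2 = 1.9672
ln(dT1/dT2) = 0.6766
LMTD = 19.9540 / 0.6766 = 29.4914 K

29.4914 K
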